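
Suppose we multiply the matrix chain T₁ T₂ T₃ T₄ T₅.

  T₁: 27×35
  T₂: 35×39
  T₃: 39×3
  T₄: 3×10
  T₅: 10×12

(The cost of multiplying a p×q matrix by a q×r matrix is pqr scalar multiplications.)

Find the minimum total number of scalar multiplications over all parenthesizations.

8262

Adjacent pairs: T₁T₂ = 27·35·39 = 36855; T₂T₃ = 35·39·3 = 4095; T₃T₄ = 39·3·10 = 1170; T₄T₅ = 3·10·12 = 360.
Length 3: T₁..T₃: k=1: 0+4095+27·35·3=6930; k=2: 36855+0+27·39·3=40014 → min 6930 | T₂..T₄: k=2: 0+1170+35·39·10=14820; k=3: 4095+0+35·3·10=5145 → min 5145 | T₃..T₅: k=3: 0+360+39·3·12=1764; k=4: 1170+0+39·10·12=5850 → min 1764.
Length 4: T₁..T₄: k=1: 0+5145+27·35·10=14595; k=2: 36855+1170+27·39·10=48555; k=3: 6930+0+27·3·10=7740 → min 7740 | T₂..T₅: k=2: 0+1764+35·39·12=18144; k=3: 4095+360+35·3·12=5715; k=4: 5145+0+35·10·12=9345 → min 5715.
Length 5: T₁..T₅: k=1: 0+5715+27·35·12=17055; k=2: 36855+1764+27·39·12=51255; k=3: 6930+360+27·3·12=8262; k=4: 7740+0+27·10·12=10980 → min 8262.
Optimal order: ((T₁ (T₂ T₃)) (T₄ T₅)) with cost 8262.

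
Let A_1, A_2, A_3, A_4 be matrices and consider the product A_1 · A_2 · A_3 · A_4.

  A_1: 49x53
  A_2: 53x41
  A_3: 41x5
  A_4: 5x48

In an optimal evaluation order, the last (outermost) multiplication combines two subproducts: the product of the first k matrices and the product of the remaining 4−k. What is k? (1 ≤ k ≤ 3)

Adjacent pairs: A_1A_2 = 49·53·41 = 106477; A_2A_3 = 53·41·5 = 10865; A_3A_4 = 41·5·48 = 9840.
Length 3: A_1..A_3: k=1: 0+10865+49·53·5=23850; k=2: 106477+0+49·41·5=116522 → min 23850 | A_2..A_4: k=2: 0+9840+53·41·48=114144; k=3: 10865+0+53·5·48=23585 → min 23585.
Top-level splits: k=1: (A_1..A_1)·(A_2..A_4) → 0+23585+49·53·48 = 148241; k=2: (A_1..A_2)·(A_3..A_4) → 106477+9840+49·41·48 = 212749; k=3: (A_1..A_3)·(A_4..A_4) → 23850+0+49·5·48 = 35610.
Best split is after A_3, i.e. k = 3.

3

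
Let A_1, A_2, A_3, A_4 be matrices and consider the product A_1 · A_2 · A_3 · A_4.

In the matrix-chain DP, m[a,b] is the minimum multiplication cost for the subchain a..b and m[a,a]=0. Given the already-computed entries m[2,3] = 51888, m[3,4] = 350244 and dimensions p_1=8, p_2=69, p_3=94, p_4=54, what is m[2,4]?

92496

m[2,4] = min over k∈[2,3] of m[2,k]+m[k+1,4]+p_{1}·p_k·p_{4}.
k=2: 0 + 350244 + 8·69·54 = 380052; k=3: 51888 + 0 + 8·94·54 = 92496.
Minimum: 92496 at k=3.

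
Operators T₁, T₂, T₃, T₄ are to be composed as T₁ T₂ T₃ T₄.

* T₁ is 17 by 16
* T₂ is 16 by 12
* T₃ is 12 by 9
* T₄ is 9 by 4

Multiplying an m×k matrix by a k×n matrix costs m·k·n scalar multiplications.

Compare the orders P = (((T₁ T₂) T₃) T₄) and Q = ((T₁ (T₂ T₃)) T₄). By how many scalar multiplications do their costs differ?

Order P = (((T₁ T₂) T₃) T₄): (T₁ T₂): 17×16 by 16×12 → 17×12, cost 17·16·12 = 3264; ((T₁ T₂) T₃): 17×12 by 12×9 → 17×9, cost 17·12·9 = 1836; cumulative 5100; (((T₁ T₂) T₃) T₄): 17×9 by 9×4 → 17×4, cost 17·9·4 = 612; cumulative 5712. Total 5712.
Order Q = ((T₁ (T₂ T₃)) T₄): (T₂ T₃): 16×12 by 12×9 → 16×9, cost 16·12·9 = 1728; (T₁ (T₂ T₃)): 17×16 by 16×9 → 17×9, cost 17·16·9 = 2448; cumulative 4176; ((T₁ (T₂ T₃)) T₄): 17×9 by 9×4 → 17×4, cost 17·9·4 = 612; cumulative 4788. Total 4788.
Difference: |5712 − 4788| = 924.

924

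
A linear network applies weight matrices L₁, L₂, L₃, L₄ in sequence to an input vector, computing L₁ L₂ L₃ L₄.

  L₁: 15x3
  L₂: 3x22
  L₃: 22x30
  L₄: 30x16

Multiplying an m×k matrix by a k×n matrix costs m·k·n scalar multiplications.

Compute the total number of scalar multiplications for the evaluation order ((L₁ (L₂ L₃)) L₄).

(L₂ L₃): 3×22 by 22×30 → 3×30, cost 3·22·30 = 1980
(L₁ (L₂ L₃)): 15×3 by 3×30 → 15×30, cost 15·3·30 = 1350; cumulative 3330
((L₁ (L₂ L₃)) L₄): 15×30 by 30×16 → 15×16, cost 15·30·16 = 7200; cumulative 10530
Total: 10530 scalar multiplications.

10530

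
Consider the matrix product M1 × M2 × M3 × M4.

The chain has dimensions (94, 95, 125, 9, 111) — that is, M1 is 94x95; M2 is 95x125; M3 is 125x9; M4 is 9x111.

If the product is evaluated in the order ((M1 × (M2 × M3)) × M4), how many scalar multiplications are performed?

(M2 × M3): 95×125 by 125×9 → 95×9, cost 95·125·9 = 106875
(M1 × (M2 × M3)): 94×95 by 95×9 → 94×9, cost 94·95·9 = 80370; cumulative 187245
((M1 × (M2 × M3)) × M4): 94×9 by 9×111 → 94×111, cost 94·9·111 = 93906; cumulative 281151
Total: 281151 scalar multiplications.

281151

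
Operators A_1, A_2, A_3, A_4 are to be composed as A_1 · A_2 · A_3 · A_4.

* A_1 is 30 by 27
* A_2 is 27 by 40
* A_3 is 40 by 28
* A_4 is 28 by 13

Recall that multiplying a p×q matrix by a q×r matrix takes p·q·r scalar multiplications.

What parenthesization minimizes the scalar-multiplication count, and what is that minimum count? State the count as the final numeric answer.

Adjacent pairs: A_1A_2 = 30·27·40 = 32400; A_2A_3 = 27·40·28 = 30240; A_3A_4 = 40·28·13 = 14560.
Length 3: A_1..A_3: k=1: 0+30240+30·27·28=52920; k=2: 32400+0+30·40·28=66000 → min 52920 | A_2..A_4: k=2: 0+14560+27·40·13=28600; k=3: 30240+0+27·28·13=40068 → min 28600.
Length 4: A_1..A_4: k=1: 0+28600+30·27·13=39130; k=2: 32400+14560+30·40·13=62560; k=3: 52920+0+30·28·13=63840 → min 39130.
Optimal parenthesization: (A_1 · (A_2 · (A_3 · A_4))) with cost 39130.

39130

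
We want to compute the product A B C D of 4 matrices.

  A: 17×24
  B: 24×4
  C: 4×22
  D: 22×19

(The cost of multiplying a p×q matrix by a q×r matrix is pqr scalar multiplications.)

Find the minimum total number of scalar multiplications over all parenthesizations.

Adjacent pairs: AB = 17·24·4 = 1632; BC = 24·4·22 = 2112; CD = 4·22·19 = 1672.
Length 3: A..C: k=1: 0+2112+17·24·22=11088; k=2: 1632+0+17·4·22=3128 → min 3128 | B..D: k=2: 0+1672+24·4·19=3496; k=3: 2112+0+24·22·19=12144 → min 3496.
Length 4: A..D: k=1: 0+3496+17·24·19=11248; k=2: 1632+1672+17·4·19=4596; k=3: 3128+0+17·22·19=10234 → min 4596.
Optimal order: ((A B) (C D)) with cost 4596.

4596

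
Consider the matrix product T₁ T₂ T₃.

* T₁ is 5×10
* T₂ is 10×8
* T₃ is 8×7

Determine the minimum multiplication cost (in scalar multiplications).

Order (T₁ (T₂ T₃)): (T₂ T₃): 10×8 by 8×7 → 10×7, cost 10·8·7 = 560; (T₁ (T₂ T₃)): 5×10 by 10×7 → 5×7, cost 5·10·7 = 350; cumulative 910. Total 910.
Order ((T₁ T₂) T₃): (T₁ T₂): 5×10 by 10×8 → 5×8, cost 5·10·8 = 400; ((T₁ T₂) T₃): 5×8 by 8×7 → 5×7, cost 5·8·7 = 280; cumulative 680. Total 680.
Minimum: 680.

680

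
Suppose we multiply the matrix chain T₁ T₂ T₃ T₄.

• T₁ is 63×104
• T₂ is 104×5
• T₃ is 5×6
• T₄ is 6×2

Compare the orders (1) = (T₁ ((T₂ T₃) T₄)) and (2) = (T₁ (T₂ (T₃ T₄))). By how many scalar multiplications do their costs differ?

3268

Order (1) = (T₁ ((T₂ T₃) T₄)): (T₂ T₃): 104×5 by 5×6 → 104×6, cost 104·5·6 = 3120; ((T₂ T₃) T₄): 104×6 by 6×2 → 104×2, cost 104·6·2 = 1248; cumulative 4368; (T₁ ((T₂ T₃) T₄)): 63×104 by 104×2 → 63×2, cost 63·104·2 = 13104; cumulative 17472. Total 17472.
Order (2) = (T₁ (T₂ (T₃ T₄))): (T₃ T₄): 5×6 by 6×2 → 5×2, cost 5·6·2 = 60; (T₂ (T₃ T₄)): 104×5 by 5×2 → 104×2, cost 104·5·2 = 1040; cumulative 1100; (T₁ (T₂ (T₃ T₄))): 63×104 by 104×2 → 63×2, cost 63·104·2 = 13104; cumulative 14204. Total 14204.
Difference: |17472 − 14204| = 3268.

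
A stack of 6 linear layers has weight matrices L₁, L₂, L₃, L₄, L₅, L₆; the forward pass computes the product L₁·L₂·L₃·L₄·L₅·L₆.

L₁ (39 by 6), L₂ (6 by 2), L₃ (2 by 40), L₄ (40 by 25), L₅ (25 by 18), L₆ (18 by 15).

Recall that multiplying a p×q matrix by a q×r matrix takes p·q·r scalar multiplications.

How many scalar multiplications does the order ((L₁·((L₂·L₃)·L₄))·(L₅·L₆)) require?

(L₂·L₃): 6×2 by 2×40 → 6×40, cost 6·2·40 = 480
((L₂·L₃)·L₄): 6×40 by 40×25 → 6×25, cost 6·40·25 = 6000; cumulative 6480
(L₁·((L₂·L₃)·L₄)): 39×6 by 6×25 → 39×25, cost 39·6·25 = 5850; cumulative 12330
(L₅·L₆): 25×18 by 18×15 → 25×15, cost 25·18·15 = 6750
((L₁·((L₂·L₃)·L₄))·(L₅·L₆)): 39×25 by 25×15 → 39×15, cost 39·25·15 = 14625; cumulative 33705
Total: 33705 scalar multiplications.

33705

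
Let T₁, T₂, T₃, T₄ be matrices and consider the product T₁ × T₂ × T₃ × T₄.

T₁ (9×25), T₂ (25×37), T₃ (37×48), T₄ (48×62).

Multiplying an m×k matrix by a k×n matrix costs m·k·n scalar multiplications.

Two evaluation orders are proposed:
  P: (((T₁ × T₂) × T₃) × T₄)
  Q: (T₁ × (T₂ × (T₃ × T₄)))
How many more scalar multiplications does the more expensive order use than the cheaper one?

130319

Order P = (((T₁ × T₂) × T₃) × T₄): (T₁ × T₂): 9×25 by 25×37 → 9×37, cost 9·25·37 = 8325; ((T₁ × T₂) × T₃): 9×37 by 37×48 → 9×48, cost 9·37·48 = 15984; cumulative 24309; (((T₁ × T₂) × T₃) × T₄): 9×48 by 48×62 → 9×62, cost 9·48·62 = 26784; cumulative 51093. Total 51093.
Order Q = (T₁ × (T₂ × (T₃ × T₄))): (T₃ × T₄): 37×48 by 48×62 → 37×62, cost 37·48·62 = 110112; (T₂ × (T₃ × T₄)): 25×37 by 37×62 → 25×62, cost 25·37·62 = 57350; cumulative 167462; (T₁ × (T₂ × (T₃ × T₄))): 9×25 by 25×62 → 9×62, cost 9·25·62 = 13950; cumulative 181412. Total 181412.
Difference: |51093 − 181412| = 130319.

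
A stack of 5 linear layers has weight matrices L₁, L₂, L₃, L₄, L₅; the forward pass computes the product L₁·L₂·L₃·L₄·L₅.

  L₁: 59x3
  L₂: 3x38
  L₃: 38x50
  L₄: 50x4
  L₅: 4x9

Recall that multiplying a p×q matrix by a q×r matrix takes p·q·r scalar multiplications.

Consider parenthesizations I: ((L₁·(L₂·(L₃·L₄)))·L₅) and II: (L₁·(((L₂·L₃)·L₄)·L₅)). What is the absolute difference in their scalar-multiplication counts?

Order I = ((L₁·(L₂·(L₃·L₄)))·L₅): (L₃·L₄): 38×50 by 50×4 → 38×4, cost 38·50·4 = 7600; (L₂·(L₃·L₄)): 3×38 by 38×4 → 3×4, cost 3·38·4 = 456; cumulative 8056; (L₁·(L₂·(L₃·L₄))): 59×3 by 3×4 → 59×4, cost 59·3·4 = 708; cumulative 8764; ((L₁·(L₂·(L₃·L₄)))·L₅): 59×4 by 4×9 → 59×9, cost 59·4·9 = 2124; cumulative 10888. Total 10888.
Order II = (L₁·(((L₂·L₃)·L₄)·L₅)): (L₂·L₃): 3×38 by 38×50 → 3×50, cost 3·38·50 = 5700; ((L₂·L₃)·L₄): 3×50 by 50×4 → 3×4, cost 3·50·4 = 600; cumulative 6300; (((L₂·L₃)·L₄)·L₅): 3×4 by 4×9 → 3×9, cost 3·4·9 = 108; cumulative 6408; (L₁·(((L₂·L₃)·L₄)·L₅)): 59×3 by 3×9 → 59×9, cost 59·3·9 = 1593; cumulative 8001. Total 8001.
Difference: |10888 − 8001| = 2887.

2887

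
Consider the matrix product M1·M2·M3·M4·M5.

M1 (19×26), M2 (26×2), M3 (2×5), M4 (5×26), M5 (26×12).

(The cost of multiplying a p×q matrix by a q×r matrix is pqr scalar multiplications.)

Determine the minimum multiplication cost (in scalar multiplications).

Adjacent pairs: M1M2 = 19·26·2 = 988; M2M3 = 26·2·5 = 260; M3M4 = 2·5·26 = 260; M4M5 = 5·26·12 = 1560.
Length 3: M1..M3: k=1: 0+260+19·26·5=2730; k=2: 988+0+19·2·5=1178 → min 1178 | M2..M4: k=2: 0+260+26·2·26=1612; k=3: 260+0+26·5·26=3640 → min 1612 | M3..M5: k=3: 0+1560+2·5·12=1680; k=4: 260+0+2·26·12=884 → min 884.
Length 4: M1..M4: k=1: 0+1612+19·26·26=14456; k=2: 988+260+19·2·26=2236; k=3: 1178+0+19·5·26=3648 → min 2236 | M2..M5: k=2: 0+884+26·2·12=1508; k=3: 260+1560+26·5·12=3380; k=4: 1612+0+26·26·12=9724 → min 1508.
Length 5: M1..M5: k=1: 0+1508+19·26·12=7436; k=2: 988+884+19·2·12=2328; k=3: 1178+1560+19·5·12=3878; k=4: 2236+0+19·26·12=8164 → min 2328.
Optimal order: ((M1·M2)·((M3·M4)·M5)) with cost 2328.

2328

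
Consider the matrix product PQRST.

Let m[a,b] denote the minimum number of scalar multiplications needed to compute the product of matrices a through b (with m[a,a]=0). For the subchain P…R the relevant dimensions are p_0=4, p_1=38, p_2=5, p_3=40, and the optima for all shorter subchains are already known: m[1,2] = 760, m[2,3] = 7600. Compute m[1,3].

1560

m[1,3] = min over k∈[1,2] of m[1,k]+m[k+1,3]+p_{0}·p_k·p_{3}.
k=1: 0 + 7600 + 4·38·40 = 13680; k=2: 760 + 0 + 4·5·40 = 1560.
Minimum: 1560 at k=2.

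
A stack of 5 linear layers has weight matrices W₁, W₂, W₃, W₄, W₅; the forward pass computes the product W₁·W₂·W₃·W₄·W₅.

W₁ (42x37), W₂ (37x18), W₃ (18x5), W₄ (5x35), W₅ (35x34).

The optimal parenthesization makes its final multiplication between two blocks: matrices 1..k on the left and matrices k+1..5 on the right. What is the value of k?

3

Adjacent pairs: W₁W₂ = 42·37·18 = 27972; W₂W₃ = 37·18·5 = 3330; W₃W₄ = 18·5·35 = 3150; W₄W₅ = 5·35·34 = 5950.
Length 3: W₁..W₃: k=1: 0+3330+42·37·5=11100; k=2: 27972+0+42·18·5=31752 → min 11100 | W₂..W₄: k=2: 0+3150+37·18·35=26460; k=3: 3330+0+37·5·35=9805 → min 9805 | W₃..W₅: k=3: 0+5950+18·5·34=9010; k=4: 3150+0+18·35·34=24570 → min 9010.
Length 4: W₁..W₄: k=1: 0+9805+42·37·35=64195; k=2: 27972+3150+42·18·35=57582; k=3: 11100+0+42·5·35=18450 → min 18450 | W₂..W₅: k=2: 0+9010+37·18·34=31654; k=3: 3330+5950+37·5·34=15570; k=4: 9805+0+37·35·34=53835 → min 15570.
Top-level splits: k=1: (W₁..W₁)·(W₂..W₅) → 0+15570+42·37·34 = 68406; k=2: (W₁..W₂)·(W₃..W₅) → 27972+9010+42·18·34 = 62686; k=3: (W₁..W₃)·(W₄..W₅) → 11100+5950+42·5·34 = 24190; k=4: (W₁..W₄)·(W₅..W₅) → 18450+0+42·35·34 = 68430.
Best split is after W₃, i.e. k = 3.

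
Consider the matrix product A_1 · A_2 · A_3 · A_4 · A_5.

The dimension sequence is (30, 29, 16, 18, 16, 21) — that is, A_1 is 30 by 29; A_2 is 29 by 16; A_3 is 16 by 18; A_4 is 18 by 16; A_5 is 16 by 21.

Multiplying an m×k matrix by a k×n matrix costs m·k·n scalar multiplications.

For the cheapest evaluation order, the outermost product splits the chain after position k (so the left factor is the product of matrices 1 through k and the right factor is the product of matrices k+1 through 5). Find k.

2

Adjacent pairs: A_1A_2 = 30·29·16 = 13920; A_2A_3 = 29·16·18 = 8352; A_3A_4 = 16·18·16 = 4608; A_4A_5 = 18·16·21 = 6048.
Length 3: A_1..A_3: k=1: 0+8352+30·29·18=24012; k=2: 13920+0+30·16·18=22560 → min 22560 | A_2..A_4: k=2: 0+4608+29·16·16=12032; k=3: 8352+0+29·18·16=16704 → min 12032 | A_3..A_5: k=3: 0+6048+16·18·21=12096; k=4: 4608+0+16·16·21=9984 → min 9984.
Length 4: A_1..A_4: k=1: 0+12032+30·29·16=25952; k=2: 13920+4608+30·16·16=26208; k=3: 22560+0+30·18·16=31200 → min 25952 | A_2..A_5: k=2: 0+9984+29·16·21=19728; k=3: 8352+6048+29·18·21=25362; k=4: 12032+0+29·16·21=21776 → min 19728.
Top-level splits: k=1: (A_1..A_1)·(A_2..A_5) → 0+19728+30·29·21 = 37998; k=2: (A_1..A_2)·(A_3..A_5) → 13920+9984+30·16·21 = 33984; k=3: (A_1..A_3)·(A_4..A_5) → 22560+6048+30·18·21 = 39948; k=4: (A_1..A_4)·(A_5..A_5) → 25952+0+30·16·21 = 36032.
Best split is after A_2, i.e. k = 2.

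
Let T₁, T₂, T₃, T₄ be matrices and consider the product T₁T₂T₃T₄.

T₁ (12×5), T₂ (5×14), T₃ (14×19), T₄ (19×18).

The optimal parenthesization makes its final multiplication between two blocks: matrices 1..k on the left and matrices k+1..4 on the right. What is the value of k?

1

Adjacent pairs: T₁T₂ = 12·5·14 = 840; T₂T₃ = 5·14·19 = 1330; T₃T₄ = 14·19·18 = 4788.
Length 3: T₁..T₃: k=1: 0+1330+12·5·19=2470; k=2: 840+0+12·14·19=4032 → min 2470 | T₂..T₄: k=2: 0+4788+5·14·18=6048; k=3: 1330+0+5·19·18=3040 → min 3040.
Top-level splits: k=1: (T₁..T₁)·(T₂..T₄) → 0+3040+12·5·18 = 4120; k=2: (T₁..T₂)·(T₃..T₄) → 840+4788+12·14·18 = 8652; k=3: (T₁..T₃)·(T₄..T₄) → 2470+0+12·19·18 = 6574.
Best split is after T₁, i.e. k = 1.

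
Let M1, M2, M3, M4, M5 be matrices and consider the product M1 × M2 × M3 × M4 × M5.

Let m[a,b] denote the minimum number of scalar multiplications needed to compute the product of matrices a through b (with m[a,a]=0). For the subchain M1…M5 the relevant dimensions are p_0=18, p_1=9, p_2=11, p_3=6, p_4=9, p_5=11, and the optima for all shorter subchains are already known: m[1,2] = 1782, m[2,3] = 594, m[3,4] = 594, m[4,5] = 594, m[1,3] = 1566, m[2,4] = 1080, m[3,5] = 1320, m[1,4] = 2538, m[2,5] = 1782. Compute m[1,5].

3348

m[1,5] = min over k∈[1,4] of m[1,k]+m[k+1,5]+p_{0}·p_k·p_{5}.
k=1: 0 + 1782 + 18·9·11 = 3564; k=2: 1782 + 1320 + 18·11·11 = 5280; k=3: 1566 + 594 + 18·6·11 = 3348; k=4: 2538 + 0 + 18·9·11 = 4320.
Minimum: 3348 at k=3.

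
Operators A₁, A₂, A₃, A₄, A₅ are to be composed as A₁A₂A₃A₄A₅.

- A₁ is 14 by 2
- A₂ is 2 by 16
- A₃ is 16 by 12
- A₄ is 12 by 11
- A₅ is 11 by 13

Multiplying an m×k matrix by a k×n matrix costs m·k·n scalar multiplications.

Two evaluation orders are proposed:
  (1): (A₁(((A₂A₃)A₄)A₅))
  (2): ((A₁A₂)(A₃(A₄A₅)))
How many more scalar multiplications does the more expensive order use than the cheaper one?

6274

Order (1) = (A₁(((A₂A₃)A₄)A₅)): (A₂A₃): 2×16 by 16×12 → 2×12, cost 2·16·12 = 384; ((A₂A₃)A₄): 2×12 by 12×11 → 2×11, cost 2·12·11 = 264; cumulative 648; (((A₂A₃)A₄)A₅): 2×11 by 11×13 → 2×13, cost 2·11·13 = 286; cumulative 934; (A₁(((A₂A₃)A₄)A₅)): 14×2 by 2×13 → 14×13, cost 14·2·13 = 364; cumulative 1298. Total 1298.
Order (2) = ((A₁A₂)(A₃(A₄A₅))): (A₁A₂): 14×2 by 2×16 → 14×16, cost 14·2·16 = 448; (A₄A₅): 12×11 by 11×13 → 12×13, cost 12·11·13 = 1716; (A₃(A₄A₅)): 16×12 by 12×13 → 16×13, cost 16·12·13 = 2496; cumulative 4212; ((A₁A₂)(A₃(A₄A₅))): 14×16 by 16×13 → 14×13, cost 14·16·13 = 2912; cumulative 7572. Total 7572.
Difference: |1298 − 7572| = 6274.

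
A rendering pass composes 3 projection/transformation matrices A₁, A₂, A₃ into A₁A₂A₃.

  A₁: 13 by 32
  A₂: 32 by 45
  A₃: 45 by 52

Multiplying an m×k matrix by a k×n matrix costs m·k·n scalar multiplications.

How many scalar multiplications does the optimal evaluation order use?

Order (A₁(A₂A₃)): (A₂A₃): 32×45 by 45×52 → 32×52, cost 32·45·52 = 74880; (A₁(A₂A₃)): 13×32 by 32×52 → 13×52, cost 13·32·52 = 21632; cumulative 96512. Total 96512.
Order ((A₁A₂)A₃): (A₁A₂): 13×32 by 32×45 → 13×45, cost 13·32·45 = 18720; ((A₁A₂)A₃): 13×45 by 45×52 → 13×52, cost 13·45·52 = 30420; cumulative 49140. Total 49140.
Minimum: 49140.

49140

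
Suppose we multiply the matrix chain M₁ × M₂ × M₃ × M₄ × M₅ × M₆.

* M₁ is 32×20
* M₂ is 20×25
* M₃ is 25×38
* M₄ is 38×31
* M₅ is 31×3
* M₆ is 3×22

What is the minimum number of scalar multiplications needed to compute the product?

Adjacent pairs: M₁M₂ = 32·20·25 = 16000; M₂M₃ = 20·25·38 = 19000; M₃M₄ = 25·38·31 = 29450; M₄M₅ = 38·31·3 = 3534; M₅M₆ = 31·3·22 = 2046.
Length 3: M₁..M₃: k=1: 0+19000+32·20·38=43320; k=2: 16000+0+32·25·38=46400 → min 43320 | M₂..M₄: k=2: 0+29450+20·25·31=44950; k=3: 19000+0+20·38·31=42560 → min 42560 | M₃..M₅: k=3: 0+3534+25·38·3=6384; k=4: 29450+0+25·31·3=31775 → min 6384 | M₄..M₆: k=4: 0+2046+38·31·22=27962; k=5: 3534+0+38·3·22=6042 → min 6042.
Length 4: M₁..M₄: k=1: 0+42560+32·20·31=62400; k=2: 16000+29450+32·25·31=70250; k=3: 43320+0+32·38·31=81016 → min 62400 | M₂..M₅: k=2: 0+6384+20·25·3=7884; k=3: 19000+3534+20·38·3=24814; k=4: 42560+0+20·31·3=44420 → min 7884 | M₃..M₆: k=3: 0+6042+25·38·22=26942; k=4: 29450+2046+25·31·22=48546; k=5: 6384+0+25·3·22=8034 → min 8034.
Length 5: M₁..M₅: k=1: 0+7884+32·20·3=9804; k=2: 16000+6384+32·25·3=24784; k=3: 43320+3534+32·38·3=50502; k=4: 62400+0+32·31·3=65376 → min 9804 | M₂..M₆: k=2: 0+8034+20·25·22=19034; k=3: 19000+6042+20·38·22=41762; k=4: 42560+2046+20·31·22=58246; k=5: 7884+0+20·3·22=9204 → min 9204.
Length 6: M₁..M₆: k=1: 0+9204+32·20·22=23284; k=2: 16000+8034+32·25·22=41634; k=3: 43320+6042+32·38·22=76114; k=4: 62400+2046+32·31·22=86270; k=5: 9804+0+32·3·22=11916 → min 11916.
Optimal order: ((M₁ × (M₂ × (M₃ × (M₄ × M₅)))) × M₆) with cost 11916.

11916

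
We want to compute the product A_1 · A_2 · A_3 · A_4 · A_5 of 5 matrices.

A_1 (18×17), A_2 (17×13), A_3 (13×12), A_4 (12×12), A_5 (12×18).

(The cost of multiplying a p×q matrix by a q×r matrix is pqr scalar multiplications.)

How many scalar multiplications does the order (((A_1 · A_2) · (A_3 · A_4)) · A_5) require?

12546

(A_1 · A_2): 18×17 by 17×13 → 18×13, cost 18·17·13 = 3978
(A_3 · A_4): 13×12 by 12×12 → 13×12, cost 13·12·12 = 1872
((A_1 · A_2) · (A_3 · A_4)): 18×13 by 13×12 → 18×12, cost 18·13·12 = 2808; cumulative 8658
(((A_1 · A_2) · (A_3 · A_4)) · A_5): 18×12 by 12×18 → 18×18, cost 18·12·18 = 3888; cumulative 12546
Total: 12546 scalar multiplications.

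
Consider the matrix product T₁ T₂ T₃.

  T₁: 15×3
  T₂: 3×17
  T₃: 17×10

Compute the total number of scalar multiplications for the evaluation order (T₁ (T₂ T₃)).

960

(T₂ T₃): 3×17 by 17×10 → 3×10, cost 3·17·10 = 510
(T₁ (T₂ T₃)): 15×3 by 3×10 → 15×10, cost 15·3·10 = 450; cumulative 960
Total: 960 scalar multiplications.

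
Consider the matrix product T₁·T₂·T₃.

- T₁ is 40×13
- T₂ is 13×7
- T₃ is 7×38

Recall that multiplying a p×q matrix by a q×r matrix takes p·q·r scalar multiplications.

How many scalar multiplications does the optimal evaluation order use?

14280

Order (T₁·(T₂·T₃)): (T₂·T₃): 13×7 by 7×38 → 13×38, cost 13·7·38 = 3458; (T₁·(T₂·T₃)): 40×13 by 13×38 → 40×38, cost 40·13·38 = 19760; cumulative 23218. Total 23218.
Order ((T₁·T₂)·T₃): (T₁·T₂): 40×13 by 13×7 → 40×7, cost 40·13·7 = 3640; ((T₁·T₂)·T₃): 40×7 by 7×38 → 40×38, cost 40·7·38 = 10640; cumulative 14280. Total 14280.
Minimum: 14280.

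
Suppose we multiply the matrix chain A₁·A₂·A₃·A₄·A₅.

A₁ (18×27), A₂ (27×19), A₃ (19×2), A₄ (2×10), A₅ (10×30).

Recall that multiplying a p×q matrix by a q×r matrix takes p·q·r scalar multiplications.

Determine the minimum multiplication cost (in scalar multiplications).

3678

Adjacent pairs: A₁A₂ = 18·27·19 = 9234; A₂A₃ = 27·19·2 = 1026; A₃A₄ = 19·2·10 = 380; A₄A₅ = 2·10·30 = 600.
Length 3: A₁..A₃: k=1: 0+1026+18·27·2=1998; k=2: 9234+0+18·19·2=9918 → min 1998 | A₂..A₄: k=2: 0+380+27·19·10=5510; k=3: 1026+0+27·2·10=1566 → min 1566 | A₃..A₅: k=3: 0+600+19·2·30=1740; k=4: 380+0+19·10·30=6080 → min 1740.
Length 4: A₁..A₄: k=1: 0+1566+18·27·10=6426; k=2: 9234+380+18·19·10=13034; k=3: 1998+0+18·2·10=2358 → min 2358 | A₂..A₅: k=2: 0+1740+27·19·30=17130; k=3: 1026+600+27·2·30=3246; k=4: 1566+0+27·10·30=9666 → min 3246.
Length 5: A₁..A₅: k=1: 0+3246+18·27·30=17826; k=2: 9234+1740+18·19·30=21234; k=3: 1998+600+18·2·30=3678; k=4: 2358+0+18·10·30=7758 → min 3678.
Optimal order: ((A₁·(A₂·A₃))·(A₄·A₅)) with cost 3678.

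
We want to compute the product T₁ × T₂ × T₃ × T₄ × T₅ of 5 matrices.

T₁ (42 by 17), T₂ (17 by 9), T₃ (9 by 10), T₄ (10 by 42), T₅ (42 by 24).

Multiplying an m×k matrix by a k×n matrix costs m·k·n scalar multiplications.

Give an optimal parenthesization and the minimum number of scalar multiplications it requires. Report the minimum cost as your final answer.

Adjacent pairs: T₁T₂ = 42·17·9 = 6426; T₂T₃ = 17·9·10 = 1530; T₃T₄ = 9·10·42 = 3780; T₄T₅ = 10·42·24 = 10080.
Length 3: T₁..T₃: k=1: 0+1530+42·17·10=8670; k=2: 6426+0+42·9·10=10206 → min 8670 | T₂..T₄: k=2: 0+3780+17·9·42=10206; k=3: 1530+0+17·10·42=8670 → min 8670 | T₃..T₅: k=3: 0+10080+9·10·24=12240; k=4: 3780+0+9·42·24=12852 → min 12240.
Length 4: T₁..T₄: k=1: 0+8670+42·17·42=38658; k=2: 6426+3780+42·9·42=26082; k=3: 8670+0+42·10·42=26310 → min 26082 | T₂..T₅: k=2: 0+12240+17·9·24=15912; k=3: 1530+10080+17·10·24=15690; k=4: 8670+0+17·42·24=25806 → min 15690.
Length 5: T₁..T₅: k=1: 0+15690+42·17·24=32826; k=2: 6426+12240+42·9·24=27738; k=3: 8670+10080+42·10·24=28830; k=4: 26082+0+42·42·24=68418 → min 27738.
Optimal parenthesization: ((T₁ × T₂) × (T₃ × (T₄ × T₅))) with cost 27738.

27738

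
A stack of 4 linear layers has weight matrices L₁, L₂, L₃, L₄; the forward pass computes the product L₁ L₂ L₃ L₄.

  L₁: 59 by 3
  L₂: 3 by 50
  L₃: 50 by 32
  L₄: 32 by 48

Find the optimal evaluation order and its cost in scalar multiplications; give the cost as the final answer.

Adjacent pairs: L₁L₂ = 59·3·50 = 8850; L₂L₃ = 3·50·32 = 4800; L₃L₄ = 50·32·48 = 76800.
Length 3: L₁..L₃: k=1: 0+4800+59·3·32=10464; k=2: 8850+0+59·50·32=103250 → min 10464 | L₂..L₄: k=2: 0+76800+3·50·48=84000; k=3: 4800+0+3·32·48=9408 → min 9408.
Length 4: L₁..L₄: k=1: 0+9408+59·3·48=17904; k=2: 8850+76800+59·50·48=227250; k=3: 10464+0+59·32·48=101088 → min 17904.
Optimal parenthesization: (L₁ ((L₂ L₃) L₄)) with cost 17904.

17904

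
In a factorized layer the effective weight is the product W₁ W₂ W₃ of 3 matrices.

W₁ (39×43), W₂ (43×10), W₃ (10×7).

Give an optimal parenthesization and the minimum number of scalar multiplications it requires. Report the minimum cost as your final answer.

14749

(W₁ (W₂ W₃)): cost 14749.
((W₁ W₂) W₃): cost 19500.
Optimal: (W₁ (W₂ W₃)) with cost 14749.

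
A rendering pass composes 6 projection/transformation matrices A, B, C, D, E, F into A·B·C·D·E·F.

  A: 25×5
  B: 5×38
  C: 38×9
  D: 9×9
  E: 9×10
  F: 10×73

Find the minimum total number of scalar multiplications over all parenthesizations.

15340

Adjacent pairs: AB = 25·5·38 = 4750; BC = 5·38·9 = 1710; CD = 38·9·9 = 3078; DE = 9·9·10 = 810; EF = 9·10·73 = 6570.
Length 3: A..C: k=1: 0+1710+25·5·9=2835; k=2: 4750+0+25·38·9=13300 → min 2835 | B..D: k=2: 0+3078+5·38·9=4788; k=3: 1710+0+5·9·9=2115 → min 2115 | C..E: k=3: 0+810+38·9·10=4230; k=4: 3078+0+38·9·10=6498 → min 4230 | D..F: k=4: 0+6570+9·9·73=12483; k=5: 810+0+9·10·73=7380 → min 7380.
Length 4: A..D: k=1: 0+2115+25·5·9=3240; k=2: 4750+3078+25·38·9=16378; k=3: 2835+0+25·9·9=4860 → min 3240 | B..E: k=2: 0+4230+5·38·10=6130; k=3: 1710+810+5·9·10=2970; k=4: 2115+0+5·9·10=2565 → min 2565 | C..F: k=3: 0+7380+38·9·73=32346; k=4: 3078+6570+38·9·73=34614; k=5: 4230+0+38·10·73=31970 → min 31970.
Length 5: A..E: k=1: 0+2565+25·5·10=3815; k=2: 4750+4230+25·38·10=18480; k=3: 2835+810+25·9·10=5895; k=4: 3240+0+25·9·10=5490 → min 3815 | B..F: k=2: 0+31970+5·38·73=45840; k=3: 1710+7380+5·9·73=12375; k=4: 2115+6570+5·9·73=11970; k=5: 2565+0+5·10·73=6215 → min 6215.
Length 6: A..F: k=1: 0+6215+25·5·73=15340; k=2: 4750+31970+25·38·73=106070; k=3: 2835+7380+25·9·73=26640; k=4: 3240+6570+25·9·73=26235; k=5: 3815+0+25·10·73=22065 → min 15340.
Optimal order: (A·((((B·C)·D)·E)·F)) with cost 15340.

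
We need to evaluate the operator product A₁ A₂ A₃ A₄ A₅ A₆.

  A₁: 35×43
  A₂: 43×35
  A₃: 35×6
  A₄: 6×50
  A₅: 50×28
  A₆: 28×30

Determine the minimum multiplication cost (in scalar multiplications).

Adjacent pairs: A₁A₂ = 35·43·35 = 52675; A₂A₃ = 43·35·6 = 9030; A₃A₄ = 35·6·50 = 10500; A₄A₅ = 6·50·28 = 8400; A₅A₆ = 50·28·30 = 42000.
Length 3: A₁..A₃: k=1: 0+9030+35·43·6=18060; k=2: 52675+0+35·35·6=60025 → min 18060 | A₂..A₄: k=2: 0+10500+43·35·50=85750; k=3: 9030+0+43·6·50=21930 → min 21930 | A₃..A₅: k=3: 0+8400+35·6·28=14280; k=4: 10500+0+35·50·28=59500 → min 14280 | A₄..A₆: k=4: 0+42000+6·50·30=51000; k=5: 8400+0+6·28·30=13440 → min 13440.
Length 4: A₁..A₄: k=1: 0+21930+35·43·50=97180; k=2: 52675+10500+35·35·50=124425; k=3: 18060+0+35·6·50=28560 → min 28560 | A₂..A₅: k=2: 0+14280+43·35·28=56420; k=3: 9030+8400+43·6·28=24654; k=4: 21930+0+43·50·28=82130 → min 24654 | A₃..A₆: k=3: 0+13440+35·6·30=19740; k=4: 10500+42000+35·50·30=105000; k=5: 14280+0+35·28·30=43680 → min 19740.
Length 5: A₁..A₅: k=1: 0+24654+35·43·28=66794; k=2: 52675+14280+35·35·28=101255; k=3: 18060+8400+35·6·28=32340; k=4: 28560+0+35·50·28=77560 → min 32340 | A₂..A₆: k=2: 0+19740+43·35·30=64890; k=3: 9030+13440+43·6·30=30210; k=4: 21930+42000+43·50·30=128430; k=5: 24654+0+43·28·30=60774 → min 30210.
Length 6: A₁..A₆: k=1: 0+30210+35·43·30=75360; k=2: 52675+19740+35·35·30=109165; k=3: 18060+13440+35·6·30=37800; k=4: 28560+42000+35·50·30=123060; k=5: 32340+0+35·28·30=61740 → min 37800.
Optimal order: ((A₁ (A₂ A₃)) ((A₄ A₅) A₆)) with cost 37800.

37800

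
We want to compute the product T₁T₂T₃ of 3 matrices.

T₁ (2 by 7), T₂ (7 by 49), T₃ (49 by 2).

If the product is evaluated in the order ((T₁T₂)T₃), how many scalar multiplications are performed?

(T₁T₂): 2×7 by 7×49 → 2×49, cost 2·7·49 = 686
((T₁T₂)T₃): 2×49 by 49×2 → 2×2, cost 2·49·2 = 196; cumulative 882
Total: 882 scalar multiplications.

882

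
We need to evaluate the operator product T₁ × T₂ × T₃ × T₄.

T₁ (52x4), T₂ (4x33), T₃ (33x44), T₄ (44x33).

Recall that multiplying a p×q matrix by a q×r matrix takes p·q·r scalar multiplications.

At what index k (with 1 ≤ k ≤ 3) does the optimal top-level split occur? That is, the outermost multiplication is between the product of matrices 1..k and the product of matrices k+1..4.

1

Adjacent pairs: T₁T₂ = 52·4·33 = 6864; T₂T₃ = 4·33·44 = 5808; T₃T₄ = 33·44·33 = 47916.
Length 3: T₁..T₃: k=1: 0+5808+52·4·44=14960; k=2: 6864+0+52·33·44=82368 → min 14960 | T₂..T₄: k=2: 0+47916+4·33·33=52272; k=3: 5808+0+4·44·33=11616 → min 11616.
Top-level splits: k=1: (T₁..T₁)·(T₂..T₄) → 0+11616+52·4·33 = 18480; k=2: (T₁..T₂)·(T₃..T₄) → 6864+47916+52·33·33 = 111408; k=3: (T₁..T₃)·(T₄..T₄) → 14960+0+52·44·33 = 90464.
Best split is after T₁, i.e. k = 1.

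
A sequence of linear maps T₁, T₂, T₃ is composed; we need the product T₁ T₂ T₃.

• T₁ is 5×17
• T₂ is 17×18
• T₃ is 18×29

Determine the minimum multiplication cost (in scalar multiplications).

Order (T₁ (T₂ T₃)): (T₂ T₃): 17×18 by 18×29 → 17×29, cost 17·18·29 = 8874; (T₁ (T₂ T₃)): 5×17 by 17×29 → 5×29, cost 5·17·29 = 2465; cumulative 11339. Total 11339.
Order ((T₁ T₂) T₃): (T₁ T₂): 5×17 by 17×18 → 5×18, cost 5·17·18 = 1530; ((T₁ T₂) T₃): 5×18 by 18×29 → 5×29, cost 5·18·29 = 2610; cumulative 4140. Total 4140.
Minimum: 4140.

4140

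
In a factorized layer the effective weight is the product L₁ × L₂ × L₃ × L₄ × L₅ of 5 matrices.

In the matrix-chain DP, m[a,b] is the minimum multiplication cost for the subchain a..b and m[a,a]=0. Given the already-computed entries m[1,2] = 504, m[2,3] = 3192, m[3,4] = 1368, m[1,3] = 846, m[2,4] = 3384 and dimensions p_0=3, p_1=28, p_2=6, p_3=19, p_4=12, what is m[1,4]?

1530

m[1,4] = min over k∈[1,3] of m[1,k]+m[k+1,4]+p_{0}·p_k·p_{4}.
k=1: 0 + 3384 + 3·28·12 = 4392; k=2: 504 + 1368 + 3·6·12 = 2088; k=3: 846 + 0 + 3·19·12 = 1530.
Minimum: 1530 at k=3.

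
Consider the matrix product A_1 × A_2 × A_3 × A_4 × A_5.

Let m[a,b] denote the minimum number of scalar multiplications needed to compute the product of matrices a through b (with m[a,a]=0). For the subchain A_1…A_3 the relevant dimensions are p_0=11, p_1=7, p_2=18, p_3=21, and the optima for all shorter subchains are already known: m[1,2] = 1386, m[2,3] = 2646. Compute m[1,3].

4263

m[1,3] = min over k∈[1,2] of m[1,k]+m[k+1,3]+p_{0}·p_k·p_{3}.
k=1: 0 + 2646 + 11·7·21 = 4263; k=2: 1386 + 0 + 11·18·21 = 5544.
Minimum: 4263 at k=1.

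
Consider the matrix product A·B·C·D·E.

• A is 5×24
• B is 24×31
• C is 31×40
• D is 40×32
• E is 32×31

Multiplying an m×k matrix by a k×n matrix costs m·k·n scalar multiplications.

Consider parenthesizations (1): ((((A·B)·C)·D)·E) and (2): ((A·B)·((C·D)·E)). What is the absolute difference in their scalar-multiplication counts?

57677

Order (1) = ((((A·B)·C)·D)·E): (A·B): 5×24 by 24×31 → 5×31, cost 5·24·31 = 3720; ((A·B)·C): 5×31 by 31×40 → 5×40, cost 5·31·40 = 6200; cumulative 9920; (((A·B)·C)·D): 5×40 by 40×32 → 5×32, cost 5·40·32 = 6400; cumulative 16320; ((((A·B)·C)·D)·E): 5×32 by 32×31 → 5×31, cost 5·32·31 = 4960; cumulative 21280. Total 21280.
Order (2) = ((A·B)·((C·D)·E)): (A·B): 5×24 by 24×31 → 5×31, cost 5·24·31 = 3720; (C·D): 31×40 by 40×32 → 31×32, cost 31·40·32 = 39680; ((C·D)·E): 31×32 by 32×31 → 31×31, cost 31·32·31 = 30752; cumulative 70432; ((A·B)·((C·D)·E)): 5×31 by 31×31 → 5×31, cost 5·31·31 = 4805; cumulative 78957. Total 78957.
Difference: |21280 − 78957| = 57677.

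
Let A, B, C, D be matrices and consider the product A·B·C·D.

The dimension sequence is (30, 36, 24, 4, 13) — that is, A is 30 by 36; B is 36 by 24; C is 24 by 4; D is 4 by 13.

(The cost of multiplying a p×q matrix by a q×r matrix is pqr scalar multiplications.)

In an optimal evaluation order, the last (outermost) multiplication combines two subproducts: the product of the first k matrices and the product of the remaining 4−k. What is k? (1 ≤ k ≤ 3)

Adjacent pairs: AB = 30·36·24 = 25920; BC = 36·24·4 = 3456; CD = 24·4·13 = 1248.
Length 3: A..C: k=1: 0+3456+30·36·4=7776; k=2: 25920+0+30·24·4=28800 → min 7776 | B..D: k=2: 0+1248+36·24·13=12480; k=3: 3456+0+36·4·13=5328 → min 5328.
Top-level splits: k=1: (A..A)·(B..D) → 0+5328+30·36·13 = 19368; k=2: (A..B)·(C..D) → 25920+1248+30·24·13 = 36528; k=3: (A..C)·(D..D) → 7776+0+30·4·13 = 9336.
Best split is after C, i.e. k = 3.

3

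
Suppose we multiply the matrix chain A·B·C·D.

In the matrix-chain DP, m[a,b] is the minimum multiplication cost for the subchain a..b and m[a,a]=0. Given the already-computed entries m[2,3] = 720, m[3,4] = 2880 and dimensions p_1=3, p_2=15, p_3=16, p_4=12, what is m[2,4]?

m[2,4] = min over k∈[2,3] of m[2,k]+m[k+1,4]+p_{1}·p_k·p_{4}.
k=2: 0 + 2880 + 3·15·12 = 3420; k=3: 720 + 0 + 3·16·12 = 1296.
Minimum: 1296 at k=3.

1296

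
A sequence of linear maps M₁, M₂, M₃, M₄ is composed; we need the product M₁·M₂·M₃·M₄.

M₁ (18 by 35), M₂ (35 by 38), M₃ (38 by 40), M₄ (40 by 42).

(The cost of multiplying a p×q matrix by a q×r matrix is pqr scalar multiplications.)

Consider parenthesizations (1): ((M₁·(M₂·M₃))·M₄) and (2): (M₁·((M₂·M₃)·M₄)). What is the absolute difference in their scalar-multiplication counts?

29820

Order (1) = ((M₁·(M₂·M₃))·M₄): (M₂·M₃): 35×38 by 38×40 → 35×40, cost 35·38·40 = 53200; (M₁·(M₂·M₃)): 18×35 by 35×40 → 18×40, cost 18·35·40 = 25200; cumulative 78400; ((M₁·(M₂·M₃))·M₄): 18×40 by 40×42 → 18×42, cost 18·40·42 = 30240; cumulative 108640. Total 108640.
Order (2) = (M₁·((M₂·M₃)·M₄)): (M₂·M₃): 35×38 by 38×40 → 35×40, cost 35·38·40 = 53200; ((M₂·M₃)·M₄): 35×40 by 40×42 → 35×42, cost 35·40·42 = 58800; cumulative 112000; (M₁·((M₂·M₃)·M₄)): 18×35 by 35×42 → 18×42, cost 18·35·42 = 26460; cumulative 138460. Total 138460.
Difference: |108640 − 138460| = 29820.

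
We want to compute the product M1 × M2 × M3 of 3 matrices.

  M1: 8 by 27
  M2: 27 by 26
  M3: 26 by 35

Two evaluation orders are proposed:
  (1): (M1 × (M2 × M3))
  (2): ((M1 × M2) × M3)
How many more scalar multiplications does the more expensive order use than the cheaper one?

19234

Order (1) = (M1 × (M2 × M3)): (M2 × M3): 27×26 by 26×35 → 27×35, cost 27·26·35 = 24570; (M1 × (M2 × M3)): 8×27 by 27×35 → 8×35, cost 8·27·35 = 7560; cumulative 32130. Total 32130.
Order (2) = ((M1 × M2) × M3): (M1 × M2): 8×27 by 27×26 → 8×26, cost 8·27·26 = 5616; ((M1 × M2) × M3): 8×26 by 26×35 → 8×35, cost 8·26·35 = 7280; cumulative 12896. Total 12896.
Difference: |32130 − 12896| = 19234.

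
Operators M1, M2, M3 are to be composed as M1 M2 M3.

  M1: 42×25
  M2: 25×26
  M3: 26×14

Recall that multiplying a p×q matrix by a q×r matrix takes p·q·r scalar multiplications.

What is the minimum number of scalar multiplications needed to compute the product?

Order (M1 (M2 M3)): (M2 M3): 25×26 by 26×14 → 25×14, cost 25·26·14 = 9100; (M1 (M2 M3)): 42×25 by 25×14 → 42×14, cost 42·25·14 = 14700; cumulative 23800. Total 23800.
Order ((M1 M2) M3): (M1 M2): 42×25 by 25×26 → 42×26, cost 42·25·26 = 27300; ((M1 M2) M3): 42×26 by 26×14 → 42×14, cost 42·26·14 = 15288; cumulative 42588. Total 42588.
Minimum: 23800.

23800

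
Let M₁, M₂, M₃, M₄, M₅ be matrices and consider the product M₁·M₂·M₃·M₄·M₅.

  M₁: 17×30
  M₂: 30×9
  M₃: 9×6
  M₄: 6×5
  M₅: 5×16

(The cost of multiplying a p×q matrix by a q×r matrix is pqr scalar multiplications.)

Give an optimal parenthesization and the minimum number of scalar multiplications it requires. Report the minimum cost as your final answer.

5530

Adjacent pairs: M₁M₂ = 17·30·9 = 4590; M₂M₃ = 30·9·6 = 1620; M₃M₄ = 9·6·5 = 270; M₄M₅ = 6·5·16 = 480.
Length 3: M₁..M₃: k=1: 0+1620+17·30·6=4680; k=2: 4590+0+17·9·6=5508 → min 4680 | M₂..M₄: k=2: 0+270+30·9·5=1620; k=3: 1620+0+30·6·5=2520 → min 1620 | M₃..M₅: k=3: 0+480+9·6·16=1344; k=4: 270+0+9·5·16=990 → min 990.
Length 4: M₁..M₄: k=1: 0+1620+17·30·5=4170; k=2: 4590+270+17·9·5=5625; k=3: 4680+0+17·6·5=5190 → min 4170 | M₂..M₅: k=2: 0+990+30·9·16=5310; k=3: 1620+480+30·6·16=4980; k=4: 1620+0+30·5·16=4020 → min 4020.
Length 5: M₁..M₅: k=1: 0+4020+17·30·16=12180; k=2: 4590+990+17·9·16=8028; k=3: 4680+480+17·6·16=6792; k=4: 4170+0+17·5·16=5530 → min 5530.
Optimal parenthesization: ((M₁·(M₂·(M₃·M₄)))·M₅) with cost 5530.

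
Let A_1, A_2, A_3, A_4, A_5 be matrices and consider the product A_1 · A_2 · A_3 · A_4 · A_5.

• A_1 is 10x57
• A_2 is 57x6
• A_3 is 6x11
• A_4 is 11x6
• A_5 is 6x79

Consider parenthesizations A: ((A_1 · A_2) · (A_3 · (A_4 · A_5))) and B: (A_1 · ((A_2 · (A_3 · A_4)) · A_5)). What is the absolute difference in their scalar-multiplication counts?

Order A = ((A_1 · A_2) · (A_3 · (A_4 · A_5))): (A_1 · A_2): 10×57 by 57×6 → 10×6, cost 10·57·6 = 3420; (A_4 · A_5): 11×6 by 6×79 → 11×79, cost 11·6·79 = 5214; (A_3 · (A_4 · A_5)): 6×11 by 11×79 → 6×79, cost 6·11·79 = 5214; cumulative 10428; ((A_1 · A_2) · (A_3 · (A_4 · A_5))): 10×6 by 6×79 → 10×79, cost 10·6·79 = 4740; cumulative 18588. Total 18588.
Order B = (A_1 · ((A_2 · (A_3 · A_4)) · A_5)): (A_3 · A_4): 6×11 by 11×6 → 6×6, cost 6·11·6 = 396; (A_2 · (A_3 · A_4)): 57×6 by 6×6 → 57×6, cost 57·6·6 = 2052; cumulative 2448; ((A_2 · (A_3 · A_4)) · A_5): 57×6 by 6×79 → 57×79, cost 57·6·79 = 27018; cumulative 29466; (A_1 · ((A_2 · (A_3 · A_4)) · A_5)): 10×57 by 57×79 → 10×79, cost 10·57·79 = 45030; cumulative 74496. Total 74496.
Difference: |18588 − 74496| = 55908.

55908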